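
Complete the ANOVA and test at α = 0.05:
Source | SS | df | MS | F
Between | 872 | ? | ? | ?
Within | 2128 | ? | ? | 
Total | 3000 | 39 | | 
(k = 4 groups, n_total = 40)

df_between = 3, df_within = 36. MS_between = 290.67, MS_within = 59.11. F = 4.917, F_crit ≈ 2.866. Reject H₀.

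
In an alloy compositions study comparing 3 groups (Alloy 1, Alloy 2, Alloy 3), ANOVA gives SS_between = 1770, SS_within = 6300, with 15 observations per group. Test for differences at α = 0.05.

df_between = 2, df_within = 42. F = MS_between/MS_within = 885.0/150.0 = 5.9. F_crit ≈ 3.22. Reject H₀. At least one mean differs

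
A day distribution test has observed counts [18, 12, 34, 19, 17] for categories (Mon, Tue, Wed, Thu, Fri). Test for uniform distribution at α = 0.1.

Expected = 20 each. χ² = Σ(O-E)²/E = 13.7. df = 4, critical value = 7.779. Reject H₀.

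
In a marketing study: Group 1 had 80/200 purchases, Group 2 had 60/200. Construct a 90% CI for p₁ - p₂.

p̂₁ = 0.4, p̂₂ = 0.3. Difference = 0.1. CI = (0.022, 0.178)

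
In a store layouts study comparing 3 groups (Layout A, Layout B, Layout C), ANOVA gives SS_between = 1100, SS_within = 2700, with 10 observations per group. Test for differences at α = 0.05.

df_between = 2, df_within = 27. F = MS_between/MS_within = 550.0/100.0 = 5.5. F_crit ≈ 3.354. Reject H₀. At least one mean differs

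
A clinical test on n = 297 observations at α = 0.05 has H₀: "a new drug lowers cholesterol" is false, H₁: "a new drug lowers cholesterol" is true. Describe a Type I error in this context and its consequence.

Type I error: rejecting H₀ when it is true — concluding that a new drug lowers cholesterol when in fact it is not. Consequence: approving an ineffective drug — patients take a useless medication and may skip effective alternatives.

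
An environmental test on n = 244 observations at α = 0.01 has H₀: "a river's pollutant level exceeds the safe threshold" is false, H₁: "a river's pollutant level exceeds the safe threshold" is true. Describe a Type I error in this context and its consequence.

Type I error: rejecting H₀ when it is true — concluding that a river's pollutant level exceeds the safe threshold when in fact it is not. Consequence: shutting down a compliant factory unnecessarily.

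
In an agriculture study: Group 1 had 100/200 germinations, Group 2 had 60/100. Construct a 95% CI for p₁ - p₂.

p̂₁ = 0.5, p̂₂ = 0.6. Difference = -0.1. CI = (-0.218, 0.018)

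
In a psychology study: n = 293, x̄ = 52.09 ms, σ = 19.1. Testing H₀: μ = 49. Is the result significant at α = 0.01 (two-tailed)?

z = (52.09 - 49)/(19.1/√293) = 2.769. Since |z| > 2.576, significant at α = 0.01.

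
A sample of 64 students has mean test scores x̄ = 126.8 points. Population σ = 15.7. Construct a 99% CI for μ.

CI = x̄ ± z*(σ/√n) = 126.8 ± 2.576(15.7/√64) = 126.8 ± 5.06 = (121.74, 131.86)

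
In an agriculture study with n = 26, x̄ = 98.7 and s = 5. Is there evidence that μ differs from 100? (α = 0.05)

t = (x̄ - μ₀)/(s/√n) = (98.7 - 100)/(5/√26) = -1.326. df = 25, critical t = ±2.06. Fail to reject H₀.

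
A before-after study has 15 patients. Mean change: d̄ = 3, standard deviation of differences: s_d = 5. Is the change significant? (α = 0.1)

t = d̄/(s_d/√n) = 3/(5/√15) = 2.324. df = 14, critical t = ±1.761. Reject H₀.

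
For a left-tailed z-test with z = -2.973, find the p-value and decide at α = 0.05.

p = P(Z < -2.973) = Φ(-2.973) ≈ 0.0015. Since p < 0.05, reject H₀ (significant) at α = 0.05.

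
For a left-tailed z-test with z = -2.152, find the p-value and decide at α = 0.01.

p = P(Z < -2.152) = Φ(-2.152) ≈ 0.0157. Since p ≥ 0.01, fail to reject H₀ (not significant) at α = 0.01.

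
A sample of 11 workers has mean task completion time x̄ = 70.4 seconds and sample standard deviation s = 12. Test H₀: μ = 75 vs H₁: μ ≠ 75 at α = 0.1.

t = (x̄ - μ₀)/(s/√n) = (70.4 - 75)/(12/√11) = -1.271. df = 10, critical t = ±1.812. Fail to reject H₀.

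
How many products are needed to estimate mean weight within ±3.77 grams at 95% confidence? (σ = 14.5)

n = (z*σ/E)² = (1.96×14.5/3.77)² = 56.8 → n = 57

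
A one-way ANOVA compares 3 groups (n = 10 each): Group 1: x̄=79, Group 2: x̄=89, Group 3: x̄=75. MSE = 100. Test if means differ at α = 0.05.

Grand mean = 81.0. SS_between = 1040.0, MS_between = 520.0. F = 5.2, F_crit ≈ 3.354. Reject H₀.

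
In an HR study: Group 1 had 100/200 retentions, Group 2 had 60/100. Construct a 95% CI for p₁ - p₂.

p̂₁ = 0.5, p̂₂ = 0.6. Difference = -0.1. CI = (-0.218, 0.018)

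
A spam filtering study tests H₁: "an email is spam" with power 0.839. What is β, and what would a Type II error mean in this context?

β = 1 - power = 1 - 0.839 = 0.161. A Type II error is failing to reject H₀ when H₀ is false (false negative) — here, failing to conclude that an email is spam when in fact it is true. Consequence: a spam email lands in the inbox.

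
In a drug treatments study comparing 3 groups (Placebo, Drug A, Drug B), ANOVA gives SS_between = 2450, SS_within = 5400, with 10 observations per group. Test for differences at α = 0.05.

df_between = 2, df_within = 27. F = MS_between/MS_within = 1225.0/200.0 = 6.125. F_crit ≈ 3.354. Reject H₀. At least one mean differs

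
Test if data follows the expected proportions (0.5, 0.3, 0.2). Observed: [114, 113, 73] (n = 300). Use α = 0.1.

Expected: [150.0, 90.0, 60.0]. χ² = 17.334. df = 2, critical = 4.605. Reject H₀.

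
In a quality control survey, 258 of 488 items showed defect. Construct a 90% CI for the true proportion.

p̂ = 0.529. CI = p̂ ± z*√(p̂(1-p̂)/n) = (0.492, 0.566)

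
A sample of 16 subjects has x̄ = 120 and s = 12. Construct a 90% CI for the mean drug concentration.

CI = x̄ ± t*(s/√n) = 120 ± 1.753(12/√16) = (114.74, 125.26)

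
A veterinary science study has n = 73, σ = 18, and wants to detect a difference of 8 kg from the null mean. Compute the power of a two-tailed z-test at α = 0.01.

SE = σ/√n = 18/√73 = 2.107. Non-centrality λ = d/SE = 8/2.107 = 3.797. Power ≈ Φ(λ - z_{α/2}) = Φ(3.797 - 2.576) = Φ(1.221) = 0.889.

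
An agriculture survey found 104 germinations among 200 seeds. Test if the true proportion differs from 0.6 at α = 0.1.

p̂ = 0.52, p₀ = 0.6. z = (p̂ - p₀)/√(p₀(1-p₀)/n) = -2.309. Critical: ±1.645. Reject H₀.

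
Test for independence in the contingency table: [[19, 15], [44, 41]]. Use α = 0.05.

χ² = 0.165. df = 1, critical = 3.841. Fail to reject H₀. No evidence of dependence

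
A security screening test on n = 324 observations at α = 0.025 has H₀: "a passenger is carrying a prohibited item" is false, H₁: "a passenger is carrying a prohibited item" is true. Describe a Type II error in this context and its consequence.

Type II error: failing to reject H₀ when it is false — concluding that a passenger is carrying a prohibited item is not supported when in fact it is. Consequence: letting a prohibited item through — security breach.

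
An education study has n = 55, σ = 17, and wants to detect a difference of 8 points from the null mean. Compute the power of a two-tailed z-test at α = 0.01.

SE = σ/√n = 17/√55 = 2.292. Non-centrality λ = d/SE = 8/2.292 = 3.49. Power ≈ Φ(λ - z_{α/2}) = Φ(3.49 - 2.576) = Φ(0.914) = 0.82.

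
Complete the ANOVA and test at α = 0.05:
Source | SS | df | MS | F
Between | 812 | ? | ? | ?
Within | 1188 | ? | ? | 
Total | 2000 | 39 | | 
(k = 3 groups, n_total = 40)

df_between = 2, df_within = 37. MS_between = 406.0, MS_within = 32.11. F = 12.645, F_crit ≈ 3.252. Reject H₀.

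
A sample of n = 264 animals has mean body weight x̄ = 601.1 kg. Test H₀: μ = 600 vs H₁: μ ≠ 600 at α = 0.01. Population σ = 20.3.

z = (x̄ - μ₀)/(σ/√n) = (601.1 - 600)/(20.3/√264) = 0.88. Critical value: ±2.576. Since |0.88| ≤ 2.576, Fail to reject H₀.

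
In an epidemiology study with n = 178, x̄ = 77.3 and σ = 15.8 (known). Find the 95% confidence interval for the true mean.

CI = x̄ ± z*(σ/√n) = 77.3 ± 1.96(15.8/√178) = 77.3 ± 2.32 = (74.98, 79.62)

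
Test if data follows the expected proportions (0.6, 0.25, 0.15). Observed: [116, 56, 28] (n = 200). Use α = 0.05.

Expected: [120.0, 50.0, 30.0]. χ² = 0.987. df = 2, critical = 5.991. Fail to reject H₀.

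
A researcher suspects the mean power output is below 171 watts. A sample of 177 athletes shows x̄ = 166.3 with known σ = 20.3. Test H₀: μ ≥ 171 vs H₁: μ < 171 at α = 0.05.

z = -3.08. Critical value: -1.645. Reject H₀.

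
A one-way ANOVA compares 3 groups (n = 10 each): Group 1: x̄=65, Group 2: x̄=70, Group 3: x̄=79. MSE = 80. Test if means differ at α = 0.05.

Grand mean = 71.33. SS_between = 1006.67, MS_between = 503.33. F = 6.292, F_crit ≈ 3.354. Reject H₀.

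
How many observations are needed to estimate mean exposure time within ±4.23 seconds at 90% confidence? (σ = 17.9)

n = (z*σ/E)² = (1.645×17.9/4.23)² = 48.5 → n = 49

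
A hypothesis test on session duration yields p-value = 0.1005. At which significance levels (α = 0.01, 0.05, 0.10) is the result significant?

p = 0.1005. Not significant at any of the given levels.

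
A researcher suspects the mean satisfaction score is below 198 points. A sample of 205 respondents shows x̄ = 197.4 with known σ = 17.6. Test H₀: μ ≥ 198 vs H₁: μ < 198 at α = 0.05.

z = -0.488. Critical value: -1.645. Fail to reject H₀.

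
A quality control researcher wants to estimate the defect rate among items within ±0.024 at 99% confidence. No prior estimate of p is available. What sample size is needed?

Conservative approach: use p = 0.5 (maximizes p(1-p) = 0.25). n = z²(0.25)/E² = 2.576²×0.25/0.024² = 2880.1 → n = 2881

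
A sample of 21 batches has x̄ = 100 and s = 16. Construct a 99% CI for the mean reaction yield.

CI = x̄ ± t*(s/√n) = 100 ± 2.845(16/√21) = (90.07, 109.93)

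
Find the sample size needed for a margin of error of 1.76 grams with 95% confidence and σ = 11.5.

n = (z*σ/E)² = (1.96×11.5/1.76)² = 164.01 → n = 165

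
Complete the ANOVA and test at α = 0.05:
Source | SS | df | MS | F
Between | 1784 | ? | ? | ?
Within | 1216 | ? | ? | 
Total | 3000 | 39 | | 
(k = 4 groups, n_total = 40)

df_between = 3, df_within = 36. MS_between = 594.67, MS_within = 33.78. F = 17.605, F_crit ≈ 2.866. Reject H₀.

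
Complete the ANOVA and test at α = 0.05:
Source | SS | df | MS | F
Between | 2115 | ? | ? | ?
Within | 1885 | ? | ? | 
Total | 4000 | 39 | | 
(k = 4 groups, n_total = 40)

df_between = 3, df_within = 36. MS_between = 705.0, MS_within = 52.36. F = 13.464, F_crit ≈ 2.866. Reject H₀.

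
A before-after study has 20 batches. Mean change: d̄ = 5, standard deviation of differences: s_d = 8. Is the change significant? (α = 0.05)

t = d̄/(s_d/√n) = 5/(8/√20) = 2.795. df = 19, critical t = ±2.093. Reject H₀.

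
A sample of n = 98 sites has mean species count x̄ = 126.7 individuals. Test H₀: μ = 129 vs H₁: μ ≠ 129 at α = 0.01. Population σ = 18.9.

z = (x̄ - μ₀)/(σ/√n) = (126.7 - 129)/(18.9/√98) = -1.205. Critical value: ±2.576. Since |-1.205| ≤ 2.576, Fail to reject H₀.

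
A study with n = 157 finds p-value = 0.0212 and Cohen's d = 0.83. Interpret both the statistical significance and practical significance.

Statistically significant (p = 0.0212 < 0.05). Cohen's d = 0.83 indicates a large effect size. Both statistical and practical significance should be considered.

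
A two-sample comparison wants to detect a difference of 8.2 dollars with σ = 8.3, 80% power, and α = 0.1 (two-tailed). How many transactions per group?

n per group = 2(z_α/2 + z_β)²σ²/d² = 2×(1.645 + 0.84)²×8.3²/8.2² = 12.7 → n = 13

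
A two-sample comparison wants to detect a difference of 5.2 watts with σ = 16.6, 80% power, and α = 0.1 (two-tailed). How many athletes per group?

n per group = 2(z_α/2 + z_β)²σ²/d² = 2×(1.645 + 0.84)²×16.6²/5.2² = 125.9 → n = 126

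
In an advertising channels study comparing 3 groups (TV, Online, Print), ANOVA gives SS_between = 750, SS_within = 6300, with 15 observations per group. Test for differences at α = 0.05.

df_between = 2, df_within = 42. F = MS_between/MS_within = 375.0/150.0 = 2.5. F_crit ≈ 3.22. Fail to reject H₀.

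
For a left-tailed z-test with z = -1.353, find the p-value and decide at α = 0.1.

p = P(Z < -1.353) = Φ(-1.353) ≈ 0.088. Since p < 0.1, reject H₀ (significant) at α = 0.1.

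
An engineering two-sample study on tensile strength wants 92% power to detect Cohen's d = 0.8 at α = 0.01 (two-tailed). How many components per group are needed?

z_{α/2} = 2.576, z_β = Φ⁻¹(0.92) = 1.405. For large effect (d = 0.8): n per group = 2(z_{α/2} + z_β)²/d² = 2(2.576 + 1.405)²/0.8² = 49.5 → 50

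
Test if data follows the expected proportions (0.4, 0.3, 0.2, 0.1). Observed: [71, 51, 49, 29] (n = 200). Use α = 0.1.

Expected: [80.0, 60.0, 40.0, 20.0]. χ² = 8.438. df = 3, critical = 6.251. Reject H₀.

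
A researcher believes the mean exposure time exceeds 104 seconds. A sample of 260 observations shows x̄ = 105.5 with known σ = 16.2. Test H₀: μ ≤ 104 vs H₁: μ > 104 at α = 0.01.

z = 1.493. Critical value: 2.33. Fail to reject H₀.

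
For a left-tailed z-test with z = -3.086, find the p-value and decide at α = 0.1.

p = P(Z < -3.086) = Φ(-3.086) ≈ 0.001. Since p < 0.1, reject H₀ (significant) at α = 0.1.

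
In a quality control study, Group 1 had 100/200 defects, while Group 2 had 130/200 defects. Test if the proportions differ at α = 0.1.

p̂₁ = 0.5, p̂₂ = 0.65, pooled p̂ = 0.575. z = -3.034. Critical: ±1.645. Reject H₀.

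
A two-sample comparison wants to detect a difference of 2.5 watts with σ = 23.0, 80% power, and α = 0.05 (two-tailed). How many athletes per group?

n per group = 2(z_α/2 + z_β)²σ²/d² = 2×(1.96 + 0.84)²×23.0²/2.5² = 1327.2 → n = 1328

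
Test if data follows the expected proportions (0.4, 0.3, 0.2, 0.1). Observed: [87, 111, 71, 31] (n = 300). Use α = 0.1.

Expected: [120.0, 90.0, 60.0, 30.0]. χ² = 16.025. df = 3, critical = 6.251. Reject H₀.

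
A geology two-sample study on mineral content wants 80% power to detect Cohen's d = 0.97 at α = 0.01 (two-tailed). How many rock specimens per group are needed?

z_{α/2} = 2.576, z_β = Φ⁻¹(0.8) = 0.842. For large effect (d = 0.97): n per group = 2(z_{α/2} + z_β)²/d² = 2(2.576 + 0.842)²/0.97² = 24.8 → 25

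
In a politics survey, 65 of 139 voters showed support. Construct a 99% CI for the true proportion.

p̂ = 0.468. CI = p̂ ± z*√(p̂(1-p̂)/n) = (0.359, 0.577)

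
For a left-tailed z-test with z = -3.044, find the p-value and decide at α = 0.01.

p = P(Z < -3.044) = Φ(-3.044) ≈ 0.0012. Since p < 0.01, reject H₀ (significant) at α = 0.01.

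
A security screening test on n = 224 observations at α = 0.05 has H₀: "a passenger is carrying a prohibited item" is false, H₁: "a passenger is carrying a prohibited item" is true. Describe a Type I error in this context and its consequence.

Type I error: rejecting H₀ when it is true — concluding that a passenger is carrying a prohibited item when in fact it is not. Consequence: detaining an innocent passenger — delay and inconvenience.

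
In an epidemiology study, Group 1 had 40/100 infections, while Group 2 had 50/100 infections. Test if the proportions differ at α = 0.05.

p̂₁ = 0.4, p̂₂ = 0.5, pooled p̂ = 0.45. z = -1.421. Critical: ±1.96. Fail to reject H₀.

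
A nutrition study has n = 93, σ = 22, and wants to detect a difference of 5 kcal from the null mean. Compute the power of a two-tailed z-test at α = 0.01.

SE = σ/√n = 22/√93 = 2.281. Non-centrality λ = d/SE = 5/2.281 = 2.192. Power ≈ Φ(λ - z_{α/2}) = Φ(2.192 - 2.576) = Φ(-0.384) = 0.35.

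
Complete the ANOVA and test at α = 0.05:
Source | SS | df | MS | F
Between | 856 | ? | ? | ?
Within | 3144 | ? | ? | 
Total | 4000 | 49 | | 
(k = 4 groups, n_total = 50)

df_between = 3, df_within = 46. MS_between = 285.33, MS_within = 68.35. F = 4.175, F_crit ≈ 2.807. Reject H₀.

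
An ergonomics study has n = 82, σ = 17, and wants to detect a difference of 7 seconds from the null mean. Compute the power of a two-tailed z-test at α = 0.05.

SE = σ/√n = 17/√82 = 1.877. Non-centrality λ = d/SE = 7/1.877 = 3.729. Power ≈ Φ(λ - z_{α/2}) = Φ(3.729 - 1.96) = Φ(1.769) = 0.962.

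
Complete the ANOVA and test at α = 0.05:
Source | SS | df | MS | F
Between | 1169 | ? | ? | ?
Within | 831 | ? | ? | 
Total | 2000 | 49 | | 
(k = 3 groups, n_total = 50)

df_between = 2, df_within = 47. MS_between = 584.5, MS_within = 17.68. F = 33.058, F_crit ≈ 3.195. Reject H₀.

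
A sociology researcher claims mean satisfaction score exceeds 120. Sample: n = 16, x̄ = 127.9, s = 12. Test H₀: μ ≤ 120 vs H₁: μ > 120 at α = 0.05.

t = (127.9 - 120)/(12/√16) = 2.633, df = 15. Critical t = 1.753. Reject H₀.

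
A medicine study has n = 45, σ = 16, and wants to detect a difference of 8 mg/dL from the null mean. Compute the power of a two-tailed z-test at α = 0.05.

SE = σ/√n = 16/√45 = 2.385. Non-centrality λ = d/SE = 8/2.385 = 3.354. Power ≈ Φ(λ - z_{α/2}) = Φ(3.354 - 1.96) = Φ(1.394) = 0.918.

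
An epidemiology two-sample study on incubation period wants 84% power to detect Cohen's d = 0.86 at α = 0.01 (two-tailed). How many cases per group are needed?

z_{α/2} = 2.576, z_β = Φ⁻¹(0.84) = 0.994. For large effect (d = 0.86): n per group = 2(z_{α/2} + z_β)²/d² = 2(2.576 + 0.994)²/0.86² = 34.5 → 35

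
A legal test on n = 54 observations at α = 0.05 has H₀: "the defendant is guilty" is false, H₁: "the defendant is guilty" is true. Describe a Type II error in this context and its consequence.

Type II error: failing to reject H₀ when it is false — concluding that the defendant is guilty is not supported when in fact it is. Consequence: acquitting a guilty person.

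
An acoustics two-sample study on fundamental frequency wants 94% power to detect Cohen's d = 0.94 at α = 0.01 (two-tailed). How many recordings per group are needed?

z_{α/2} = 2.576, z_β = Φ⁻¹(0.94) = 1.555. For large effect (d = 0.94): n per group = 2(z_{α/2} + z_β)²/d² = 2(2.576 + 1.555)²/0.94² = 38.6 → 39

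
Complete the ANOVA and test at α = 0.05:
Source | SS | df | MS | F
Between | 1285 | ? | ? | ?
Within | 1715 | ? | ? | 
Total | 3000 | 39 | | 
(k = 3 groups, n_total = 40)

df_between = 2, df_within = 37. MS_between = 642.5, MS_within = 46.35. F = 13.862, F_crit ≈ 3.252. Reject H₀.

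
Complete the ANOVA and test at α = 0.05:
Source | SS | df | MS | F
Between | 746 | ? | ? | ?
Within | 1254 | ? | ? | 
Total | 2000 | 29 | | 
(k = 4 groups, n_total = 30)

df_between = 3, df_within = 26. MS_between = 248.67, MS_within = 48.23. F = 5.156, F_crit ≈ 2.975. Reject H₀.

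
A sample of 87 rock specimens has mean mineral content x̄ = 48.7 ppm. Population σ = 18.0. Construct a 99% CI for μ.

CI = x̄ ± z*(σ/√n) = 48.7 ± 2.576(18.0/√87) = 48.7 ± 4.97 = (43.73, 53.67)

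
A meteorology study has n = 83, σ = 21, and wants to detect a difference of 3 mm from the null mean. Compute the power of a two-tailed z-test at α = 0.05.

SE = σ/√n = 21/√83 = 2.305. Non-centrality λ = d/SE = 3/2.305 = 1.301. Power ≈ Φ(λ - z_{α/2}) = Φ(1.301 - 1.96) = Φ(-0.659) = 0.255.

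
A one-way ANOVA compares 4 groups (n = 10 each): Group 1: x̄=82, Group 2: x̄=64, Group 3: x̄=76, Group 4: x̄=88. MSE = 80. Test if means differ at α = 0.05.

Grand mean = 77.5. SS_between = 3150.0, MS_between = 1050.0. F = 13.125, F_crit ≈ 2.866. Reject H₀.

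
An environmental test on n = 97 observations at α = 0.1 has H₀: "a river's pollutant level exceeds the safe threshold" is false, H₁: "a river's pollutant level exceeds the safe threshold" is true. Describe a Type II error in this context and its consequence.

Type II error: failing to reject H₀ when it is false — concluding that a river's pollutant level exceeds the safe threshold is not supported when in fact it is. Consequence: allowing unsafe pollution to continue.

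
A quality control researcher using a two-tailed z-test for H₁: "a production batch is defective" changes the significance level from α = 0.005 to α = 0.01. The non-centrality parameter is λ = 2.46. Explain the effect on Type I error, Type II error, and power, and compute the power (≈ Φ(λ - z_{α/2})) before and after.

Increasing α from 0.005 to 0.01:
• Type I error rate increases (α is the Type I rate by definition).
• Critical value moves from z_{α/2} = 2.807 to 2.576, so power = Φ(λ - z_{α/2}) goes from Φ(2.46 - 2.807) = 0.364 to Φ(2.46 - 2.576) = 0.454.
• Type II error rate β = 1 - power therefore decreases (0.636 → 0.546).
Appropriate when false negatives are costly — here, shipping a defective batch — faulty products reach customers.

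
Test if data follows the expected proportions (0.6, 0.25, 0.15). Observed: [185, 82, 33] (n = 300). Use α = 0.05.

Expected: [180.0, 75.0, 45.0]. χ² = 3.992. df = 2, critical = 5.991. Fail to reject H₀.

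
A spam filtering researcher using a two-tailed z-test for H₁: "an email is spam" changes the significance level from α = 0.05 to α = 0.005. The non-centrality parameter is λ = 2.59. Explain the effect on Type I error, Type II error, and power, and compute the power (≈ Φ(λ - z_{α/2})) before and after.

Decreasing α from 0.05 to 0.005:
• Type I error rate decreases (α is the Type I rate by definition).
• Critical value moves from z_{α/2} = 1.96 to 2.807, so power = Φ(λ - z_{α/2}) goes from Φ(2.59 - 1.96) = 0.736 to Φ(2.59 - 2.807) = 0.414.
• Type II error rate β = 1 - power therefore increases (0.264 → 0.586).
Appropriate when false positives are costly — here, a legitimate email is sent to the spam folder and the user misses it.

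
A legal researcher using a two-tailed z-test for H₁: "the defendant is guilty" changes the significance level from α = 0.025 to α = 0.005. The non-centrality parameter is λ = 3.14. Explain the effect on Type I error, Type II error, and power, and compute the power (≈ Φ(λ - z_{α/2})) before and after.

Decreasing α from 0.025 to 0.005:
• Type I error rate decreases (α is the Type I rate by definition).
• Critical value moves from z_{α/2} = 2.241 to 2.807, so power = Φ(λ - z_{α/2}) goes from Φ(3.14 - 2.241) = 0.816 to Φ(3.14 - 2.807) = 0.63.
• Type II error rate β = 1 - power therefore increases (0.184 → 0.37).
Appropriate when false positives are costly — here, convicting an innocent person.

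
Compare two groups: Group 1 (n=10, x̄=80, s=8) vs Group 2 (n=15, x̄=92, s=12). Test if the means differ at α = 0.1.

Pooled sp = 10.62. t = -2.769, df = 23. Critical t = ±1.714. Reject H₀.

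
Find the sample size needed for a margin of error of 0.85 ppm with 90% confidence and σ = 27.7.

n = (z*σ/E)² = (1.645×27.7/0.85)² = 2873.8 → n = 2874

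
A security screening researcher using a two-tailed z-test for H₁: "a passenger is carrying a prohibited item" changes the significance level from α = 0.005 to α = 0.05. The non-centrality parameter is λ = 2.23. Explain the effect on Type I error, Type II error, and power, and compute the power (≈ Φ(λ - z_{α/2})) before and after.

Increasing α from 0.005 to 0.05:
• Type I error rate increases (α is the Type I rate by definition).
• Critical value moves from z_{α/2} = 2.807 to 1.96, so power = Φ(λ - z_{α/2}) goes from Φ(2.23 - 2.807) = 0.282 to Φ(2.23 - 1.96) = 0.606.
• Type II error rate β = 1 - power therefore decreases (0.718 → 0.394).
Appropriate when false negatives are costly — here, letting a prohibited item through — security breach.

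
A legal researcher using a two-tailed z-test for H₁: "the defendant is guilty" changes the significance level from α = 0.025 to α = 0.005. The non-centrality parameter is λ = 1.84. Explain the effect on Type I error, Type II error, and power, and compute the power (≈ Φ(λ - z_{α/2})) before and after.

Decreasing α from 0.025 to 0.005:
• Type I error rate decreases (α is the Type I rate by definition).
• Critical value moves from z_{α/2} = 2.241 to 2.807, so power = Φ(λ - z_{α/2}) goes from Φ(1.84 - 2.241) = 0.344 to Φ(1.84 - 2.807) = 0.167.
• Type II error rate β = 1 - power therefore increases (0.656 → 0.833).
Appropriate when false positives are costly — here, convicting an innocent person.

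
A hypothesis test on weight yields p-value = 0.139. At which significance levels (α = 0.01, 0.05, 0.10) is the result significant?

p = 0.139. Not significant at any of the given levels.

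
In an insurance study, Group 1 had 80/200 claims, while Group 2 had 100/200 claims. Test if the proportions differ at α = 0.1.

p̂₁ = 0.4, p̂₂ = 0.5, pooled p̂ = 0.45. z = -2.01. Critical: ±1.645. Reject H₀.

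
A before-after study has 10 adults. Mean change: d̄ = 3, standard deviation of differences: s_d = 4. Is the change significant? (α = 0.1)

t = d̄/(s_d/√n) = 3/(4/√10) = 2.372. df = 9, critical t = ±1.833. Reject H₀.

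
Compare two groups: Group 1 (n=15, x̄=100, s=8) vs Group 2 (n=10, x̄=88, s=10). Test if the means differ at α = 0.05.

Pooled sp = 8.84. t = 3.326, df = 23. Critical t = ±2.069. Reject H₀.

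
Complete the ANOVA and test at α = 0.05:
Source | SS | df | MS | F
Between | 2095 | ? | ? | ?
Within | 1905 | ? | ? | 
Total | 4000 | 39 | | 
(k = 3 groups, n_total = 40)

df_between = 2, df_within = 37. MS_between = 1047.5, MS_within = 51.49. F = 20.345, F_crit ≈ 3.252. Reject H₀.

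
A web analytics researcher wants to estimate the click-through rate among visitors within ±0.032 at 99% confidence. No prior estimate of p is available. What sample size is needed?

Conservative approach: use p = 0.5 (maximizes p(1-p) = 0.25). n = z²(0.25)/E² = 2.576²×0.25/0.032² = 1620.1 → n = 1621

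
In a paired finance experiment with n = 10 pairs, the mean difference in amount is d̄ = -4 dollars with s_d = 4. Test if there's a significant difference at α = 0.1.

t = d̄/(s_d/√n) = -4/(4/√10) = -3.162. df = 9, critical t = ±1.833. Reject H₀.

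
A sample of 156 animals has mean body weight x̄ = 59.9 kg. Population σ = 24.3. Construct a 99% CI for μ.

CI = x̄ ± z*(σ/√n) = 59.9 ± 2.576(24.3/√156) = 59.9 ± 5.01 = (54.89, 64.91)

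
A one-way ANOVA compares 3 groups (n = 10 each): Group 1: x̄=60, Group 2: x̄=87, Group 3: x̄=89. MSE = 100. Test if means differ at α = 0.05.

Grand mean = 78.67. SS_between = 5246.67, MS_between = 2623.33. F = 26.233, F_crit ≈ 3.354. Reject H₀.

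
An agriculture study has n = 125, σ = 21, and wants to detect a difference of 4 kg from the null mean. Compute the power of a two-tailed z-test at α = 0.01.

SE = σ/√n = 21/√125 = 1.878. Non-centrality λ = d/SE = 4/1.878 = 2.13. Power ≈ Φ(λ - z_{α/2}) = Φ(2.13 - 2.576) = Φ(-0.446) = 0.328.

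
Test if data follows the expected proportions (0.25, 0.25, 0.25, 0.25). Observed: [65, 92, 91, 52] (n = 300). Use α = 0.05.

Expected: [75.0, 75.0, 75.0, 75.0]. χ² = 15.653. df = 3, critical = 7.815. Reject H₀.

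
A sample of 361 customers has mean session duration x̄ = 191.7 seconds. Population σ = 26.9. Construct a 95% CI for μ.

CI = x̄ ± z*(σ/√n) = 191.7 ± 1.96(26.9/√361) = 191.7 ± 2.77 = (188.93, 194.47)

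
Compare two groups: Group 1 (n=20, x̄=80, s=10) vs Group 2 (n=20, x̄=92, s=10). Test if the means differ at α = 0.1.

Pooled sp = 10.0. t = -3.795, df = 38. Critical t = ±1.686. Reject H₀.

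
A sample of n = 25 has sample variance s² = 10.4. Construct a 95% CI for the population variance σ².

df = 24. χ²_{0.025} = 39.364, χ²_{0.975} = 12.401. CI for σ² = ((n-1)s²/χ²_{α/2}, (n-1)s²/χ²_{1-α/2}) = (24·10.4/39.364, 24·10.4/12.401) = (6.34, 20.13)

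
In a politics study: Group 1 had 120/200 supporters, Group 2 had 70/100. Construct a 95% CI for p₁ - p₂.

p̂₁ = 0.6, p̂₂ = 0.7. Difference = -0.1. CI = (-0.213, 0.013)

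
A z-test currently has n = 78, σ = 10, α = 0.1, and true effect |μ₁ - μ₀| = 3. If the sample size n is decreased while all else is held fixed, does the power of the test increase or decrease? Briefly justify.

Power decreases: a smaller n inflates the standard error σ/√n, pulling the sampling distribution under H₁ back toward the critical value.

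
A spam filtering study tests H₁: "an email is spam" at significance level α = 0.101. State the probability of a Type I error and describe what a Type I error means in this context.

P(Type I error) = α = 0.101. A Type I error is rejecting H₀ when H₀ is actually true (false positive) — here, concluding that an email is spam when in fact this is not the case. Consequence: a legitimate email is sent to the spam folder and the user misses it.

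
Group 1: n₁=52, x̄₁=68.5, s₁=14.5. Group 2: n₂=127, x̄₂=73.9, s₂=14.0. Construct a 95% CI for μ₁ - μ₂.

Difference = -5.4. SE = √(14.5²/52 + 14.0²/127) = 2.364. CI = (-10.03, -0.77)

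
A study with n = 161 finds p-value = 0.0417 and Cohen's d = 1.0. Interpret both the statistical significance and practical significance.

Statistically significant (p = 0.0417 < 0.05). Cohen's d = 1.0 indicates a large effect size. Both statistical and practical significance should be considered.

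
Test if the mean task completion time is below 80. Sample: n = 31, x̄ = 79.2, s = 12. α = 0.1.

t = (79.2 - 80)/(12/√31) = -0.371, df = 30. Critical t = -1.31. Fail to reject H₀.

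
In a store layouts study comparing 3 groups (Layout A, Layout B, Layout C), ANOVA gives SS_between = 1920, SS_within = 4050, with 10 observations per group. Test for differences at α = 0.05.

df_between = 2, df_within = 27. F = MS_between/MS_within = 960.0/150.0 = 6.4. F_crit ≈ 3.354. Reject H₀. At least one mean differs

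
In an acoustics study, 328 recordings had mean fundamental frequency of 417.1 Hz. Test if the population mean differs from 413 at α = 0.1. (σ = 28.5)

z = (x̄ - μ₀)/(σ/√n) = (417.1 - 413)/(28.5/√328) = 2.605. Critical value: ±1.645. Since |2.605| > 1.645, Reject H₀.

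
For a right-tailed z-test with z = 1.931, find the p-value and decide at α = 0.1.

p = P(Z > 1.931) = 1 - Φ(1.931) ≈ 0.0267. Since p < 0.1, reject H₀ (significant) at α = 0.1.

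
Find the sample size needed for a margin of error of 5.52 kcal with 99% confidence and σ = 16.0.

n = (z*σ/E)² = (2.576×16.0/5.52)² = 55.8 → n = 56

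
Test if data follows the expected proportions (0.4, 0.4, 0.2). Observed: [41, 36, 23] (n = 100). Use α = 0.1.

Expected: [40.0, 40.0, 20.0]. χ² = 0.875. df = 2, critical = 4.605. Fail to reject H₀.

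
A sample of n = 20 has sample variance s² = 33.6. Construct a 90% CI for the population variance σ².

df = 19. χ²_{0.05} = 30.144, χ²_{0.95} = 10.117. CI for σ² = ((n-1)s²/χ²_{α/2}, (n-1)s²/χ²_{1-α/2}) = (19·33.6/30.144, 19·33.6/10.117) = (21.18, 63.1)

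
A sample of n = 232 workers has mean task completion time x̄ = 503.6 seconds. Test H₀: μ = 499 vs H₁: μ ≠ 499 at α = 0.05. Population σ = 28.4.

z = (x̄ - μ₀)/(σ/√n) = (503.6 - 499)/(28.4/√232) = 2.467. Critical value: ±1.96. Since |2.467| > 1.96, Reject H₀.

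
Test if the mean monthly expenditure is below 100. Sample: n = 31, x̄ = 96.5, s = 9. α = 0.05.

t = (96.5 - 100)/(9/√31) = -2.165, df = 30. Critical t = -1.697. Reject H₀.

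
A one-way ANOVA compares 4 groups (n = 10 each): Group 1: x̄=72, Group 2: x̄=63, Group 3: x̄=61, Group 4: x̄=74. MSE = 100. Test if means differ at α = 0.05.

Grand mean = 67.5. SS_between = 1250.0, MS_between = 416.67. F = 4.167, F_crit ≈ 2.866. Reject H₀.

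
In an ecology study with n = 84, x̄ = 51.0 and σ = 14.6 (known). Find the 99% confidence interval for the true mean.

CI = x̄ ± z*(σ/√n) = 51.0 ± 2.576(14.6/√84) = 51.0 ± 4.1 = (46.9, 55.1)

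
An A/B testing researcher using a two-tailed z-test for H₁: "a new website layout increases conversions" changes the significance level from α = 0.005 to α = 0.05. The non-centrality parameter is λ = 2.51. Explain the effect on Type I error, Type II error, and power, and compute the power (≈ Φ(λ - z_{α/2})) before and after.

Increasing α from 0.005 to 0.05:
• Type I error rate increases (α is the Type I rate by definition).
• Critical value moves from z_{α/2} = 2.807 to 1.96, so power = Φ(λ - z_{α/2}) goes from Φ(2.51 - 2.807) = 0.383 to Φ(2.51 - 1.96) = 0.709.
• Type II error rate β = 1 - power therefore decreases (0.617 → 0.291).
Appropriate when false negatives are costly — here, discarding a layout that would have improved conversions — lost revenue.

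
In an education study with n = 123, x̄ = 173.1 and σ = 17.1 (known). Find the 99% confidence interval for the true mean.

CI = x̄ ± z*(σ/√n) = 173.1 ± 2.576(17.1/√123) = 173.1 ± 3.97 = (169.13, 177.07)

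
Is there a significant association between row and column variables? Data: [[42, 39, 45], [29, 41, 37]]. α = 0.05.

χ² = 1.673. df = 2, critical = 5.991. Fail to reject H₀. No evidence of dependence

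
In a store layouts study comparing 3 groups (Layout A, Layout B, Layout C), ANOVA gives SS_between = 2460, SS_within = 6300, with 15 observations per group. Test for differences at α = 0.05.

df_between = 2, df_within = 42. F = MS_between/MS_within = 1230.0/150.0 = 8.2. F_crit ≈ 3.22. Reject H₀. At least one mean differs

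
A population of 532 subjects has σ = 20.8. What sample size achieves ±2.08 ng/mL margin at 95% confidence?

Without FPC: n₀ = (1.96×20.8/2.08)² = 384.16. With FPC: n = n₀N/(n₀+N-1) = 223.3 → n = 224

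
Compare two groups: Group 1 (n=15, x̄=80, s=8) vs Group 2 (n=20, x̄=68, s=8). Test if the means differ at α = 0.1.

Pooled sp = 8.0. t = 4.392, df = 33. Critical t = ±1.692. Reject H₀.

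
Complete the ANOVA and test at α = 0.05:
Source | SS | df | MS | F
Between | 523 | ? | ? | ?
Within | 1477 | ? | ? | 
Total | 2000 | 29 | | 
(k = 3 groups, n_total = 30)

df_between = 2, df_within = 27. MS_between = 261.5, MS_within = 54.7. F = 4.78, F_crit ≈ 3.354. Reject H₀.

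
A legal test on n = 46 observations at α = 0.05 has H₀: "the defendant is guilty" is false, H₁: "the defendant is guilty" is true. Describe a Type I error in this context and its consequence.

Type I error: rejecting H₀ when it is true — concluding that the defendant is guilty when in fact it is not. Consequence: convicting an innocent person.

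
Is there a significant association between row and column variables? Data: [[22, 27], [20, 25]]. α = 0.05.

χ² = 0.002. df = 1, critical = 3.841. Fail to reject H₀. No evidence of dependence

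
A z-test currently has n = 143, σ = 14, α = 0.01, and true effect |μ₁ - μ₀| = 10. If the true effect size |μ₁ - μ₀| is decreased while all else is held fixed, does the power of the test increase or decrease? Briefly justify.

Power decreases: a smaller true effect decreases the non-centrality λ = |μ₁ - μ₀|/(σ/√n).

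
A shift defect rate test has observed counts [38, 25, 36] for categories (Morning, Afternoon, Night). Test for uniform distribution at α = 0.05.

Expected = 33 each. χ² = Σ(O-E)²/E = 2.97. df = 2, critical value = 5.991. Fail to reject H₀.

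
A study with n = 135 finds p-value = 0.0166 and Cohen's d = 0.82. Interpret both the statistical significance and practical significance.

Statistically significant (p = 0.0166 < 0.05). Cohen's d = 0.82 indicates a large effect size. Both statistical and practical significance should be considered.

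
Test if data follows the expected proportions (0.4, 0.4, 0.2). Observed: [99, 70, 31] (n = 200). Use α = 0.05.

Expected: [80.0, 80.0, 40.0]. χ² = 7.787. df = 2, critical = 5.991. Reject H₀.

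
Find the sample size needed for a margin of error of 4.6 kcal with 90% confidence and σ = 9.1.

n = (z*σ/E)² = (1.645×9.1/4.6)² = 10.6 → n = 11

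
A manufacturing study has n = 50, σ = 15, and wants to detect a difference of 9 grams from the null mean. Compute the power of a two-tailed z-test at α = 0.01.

SE = σ/√n = 15/√50 = 2.121. Non-centrality λ = d/SE = 9/2.121 = 4.243. Power ≈ Φ(λ - z_{α/2}) = Φ(4.243 - 2.576) = Φ(1.667) = 0.952.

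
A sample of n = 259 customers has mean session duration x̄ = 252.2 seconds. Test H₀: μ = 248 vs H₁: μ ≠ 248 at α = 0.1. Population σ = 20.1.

z = (x̄ - μ₀)/(σ/√n) = (252.2 - 248)/(20.1/√259) = 3.363. Critical value: ±1.645. Since |3.363| > 1.645, Reject H₀.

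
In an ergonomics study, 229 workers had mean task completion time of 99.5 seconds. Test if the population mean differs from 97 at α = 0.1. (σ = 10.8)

z = (x̄ - μ₀)/(σ/√n) = (99.5 - 97)/(10.8/√229) = 3.503. Critical value: ±1.645. Since |3.503| > 1.645, Reject H₀.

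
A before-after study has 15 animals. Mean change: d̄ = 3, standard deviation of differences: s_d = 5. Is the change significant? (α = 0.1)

t = d̄/(s_d/√n) = 3/(5/√15) = 2.324. df = 14, critical t = ±1.761. Reject H₀.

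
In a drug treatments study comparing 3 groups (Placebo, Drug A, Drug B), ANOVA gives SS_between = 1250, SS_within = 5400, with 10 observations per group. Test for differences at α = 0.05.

df_between = 2, df_within = 27. F = MS_between/MS_within = 625.0/200.0 = 3.125. F_crit ≈ 3.354. Fail to reject H₀.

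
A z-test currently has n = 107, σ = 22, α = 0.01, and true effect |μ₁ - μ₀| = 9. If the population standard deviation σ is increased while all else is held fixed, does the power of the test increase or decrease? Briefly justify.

Power decreases: a larger σ inflates the standard error σ/√n, pulling the sampling distribution under H₁ back toward the critical value.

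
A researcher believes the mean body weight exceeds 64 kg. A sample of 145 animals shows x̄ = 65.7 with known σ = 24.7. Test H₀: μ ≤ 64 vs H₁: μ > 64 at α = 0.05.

z = 0.829. Critical value: 1.645. Fail to reject H₀.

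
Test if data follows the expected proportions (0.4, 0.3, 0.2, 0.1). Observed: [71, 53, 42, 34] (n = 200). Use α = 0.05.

Expected: [80.0, 60.0, 40.0, 20.0]. χ² = 11.729. df = 3, critical = 7.815. Reject H₀.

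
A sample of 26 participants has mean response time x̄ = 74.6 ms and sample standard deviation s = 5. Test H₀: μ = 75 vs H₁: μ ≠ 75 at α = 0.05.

t = (x̄ - μ₀)/(s/√n) = (74.6 - 75)/(5/√26) = -0.408. df = 25, critical t = ±2.06. Fail to reject H₀.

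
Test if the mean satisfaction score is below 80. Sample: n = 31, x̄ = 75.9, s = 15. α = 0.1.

t = (75.9 - 80)/(15/√31) = -1.522, df = 30. Critical t = -1.31. Reject H₀.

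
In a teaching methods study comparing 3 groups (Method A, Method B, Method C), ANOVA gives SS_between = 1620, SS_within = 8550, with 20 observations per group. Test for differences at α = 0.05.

df_between = 2, df_within = 57. F = MS_between/MS_within = 810.0/150.0 = 5.4. F_crit ≈ 3.159. Reject H₀. At least one mean differs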